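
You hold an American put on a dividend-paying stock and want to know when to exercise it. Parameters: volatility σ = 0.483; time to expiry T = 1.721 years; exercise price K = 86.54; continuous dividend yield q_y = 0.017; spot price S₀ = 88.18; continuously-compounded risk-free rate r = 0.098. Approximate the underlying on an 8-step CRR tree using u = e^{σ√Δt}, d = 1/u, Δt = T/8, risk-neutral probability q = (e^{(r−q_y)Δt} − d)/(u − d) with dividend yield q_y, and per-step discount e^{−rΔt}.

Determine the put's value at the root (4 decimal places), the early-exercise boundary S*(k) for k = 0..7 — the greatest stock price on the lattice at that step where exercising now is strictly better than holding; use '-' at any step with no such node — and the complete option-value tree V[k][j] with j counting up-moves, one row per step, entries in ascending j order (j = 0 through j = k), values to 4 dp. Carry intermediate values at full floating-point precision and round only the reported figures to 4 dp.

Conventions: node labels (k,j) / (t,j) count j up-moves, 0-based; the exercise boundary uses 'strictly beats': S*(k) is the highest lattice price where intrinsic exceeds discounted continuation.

params: Δt=0.21513 u=1.25110 d=0.79930 q=0.48313 e^(-rΔt)=0.97914
t_8 payoffs: 71.8496 63.5458 50.5483 30.2040 0.0000 0.0000 0.0000 0.0000 0.0000
t_7: node(7,0) S=18.3792 payoff=68.1608 vs cont=66.4225 → 68.1608 [stop]  node(7,1) S=28.7680 payoff=57.7720 vs cont=56.0716 → 57.7720 [stop]  node(7,2) S=45.0292 payoff=41.5108 vs cont=39.8698 → 41.5108 [stop]  node(7,3) S=70.4820 payoff=16.0580 vs cont=15.2858 → 16.0580 [stop]  node(7,4) S=110.3220 payoff=0.0000 vs cont=0.0000 → 0.0000 [wait]  node(7,5) S=172.6815 payoff=0.0000 vs cont=0.0000 → 0.0000 [wait]  node(7,6) S=270.2899 payoff=0.0000 vs cont=0.0000 → 0.0000 [wait]  node(7,7) S=423.0714 payoff=0.0000 vs cont=0.0000 → 0.0000 [wait]  ⇒ S*(7)=70.4820
t_6: node(6,0) S=22.9942 payoff=63.5458 vs cont=61.8244 → 63.5458 [stop]  node(6,1) S=35.9917 payoff=50.5483 vs cont=48.8743 → 50.5483 [stop]  node(6,2) S=56.3360 payoff=30.2040 vs cont=28.6043 → 30.2040 [stop]  node(6,3) S=88.1800 payoff=0.0000 vs cont=8.1267 → 8.1267 [wait]  node(6,4) S=138.0238 payoff=0.0000 vs cont=0.0000 → 0.0000 [wait]  node(6,5) S=216.0418 payoff=0.0000 vs cont=0.0000 → 0.0000 [wait]  node(6,6) S=338.1596 payoff=0.0000 vs cont=0.0000 → 0.0000 [wait]  ⇒ S*(6)=56.3360
t_5: node(5,0) S=28.7680 payoff=57.7720 vs cont=56.0716 → 57.7720 [stop]  node(5,1) S=45.0292 payoff=41.5108 vs cont=39.8698 → 41.5108 [stop]  node(5,2) S=70.4820 payoff=16.0580 vs cont=19.1301 → 19.1301 [wait]  node(5,3) S=110.3220 payoff=0.0000 vs cont=4.1128 → 4.1128 [wait]  node(5,4) S=172.6815 payoff=0.0000 vs cont=0.0000 → 0.0000 [wait]  node(5,5) S=270.2899 payoff=0.0000 vs cont=0.0000 → 0.0000 [wait]  ⇒ S*(5)=45.0292
t_4: node(4,0) S=35.9917 payoff=50.5483 vs cont=48.8743 → 50.5483 [stop]  node(4,1) S=56.3360 payoff=30.2040 vs cont=30.0575 → 30.2040 [stop]  node(4,2) S=88.1800 payoff=0.0000 vs cont=11.6270 → 11.6270 [wait]  node(4,3) S=138.0238 payoff=0.0000 vs cont=2.0814 → 2.0814 [wait]  node(4,4) S=216.0418 payoff=0.0000 vs cont=0.0000 → 0.0000 [wait]  ⇒ S*(4)=56.3360
t_3: node(3,0) S=45.0292 payoff=41.5108 vs cont=39.8698 → 41.5108 [stop]  node(3,1) S=70.4820 payoff=16.0580 vs cont=20.7860 → 20.7860 [wait]  node(3,2) S=110.3220 payoff=0.0000 vs cont=6.8689 → 6.8689 [wait]  node(3,3) S=172.6815 payoff=0.0000 vs cont=1.0534 → 1.0534 [wait]  ⇒ S*(3)=45.0292
t_2: node(2,0) S=56.3360 payoff=30.2040 vs cont=30.8408 → 30.8408 [wait]  node(2,1) S=88.1800 payoff=0.0000 vs cont=13.7688 → 13.7688 [wait]  node(2,2) S=138.0238 payoff=0.0000 vs cont=3.9745 → 3.9745 [wait]  ⇒ S*(2)=-
t_1: node(1,0) S=70.4820 payoff=16.0580 vs cont=22.1215 → 22.1215 [wait]  node(1,1) S=110.3220 payoff=0.0000 vs cont=8.8483 → 8.8483 [wait]  ⇒ S*(1)=-
t_0: node(0,0) S=88.1800 payoff=0.0000 vs cont=15.3811 → 15.3811 [wait]  ⇒ S*(0)=-

price = 15.3811
boundary = - - - 45.0292 56.3360 45.0292 56.3360 70.4820
tree:
15.3811
22.1215 8.8483
30.8408 13.7688 3.9745
41.5108 20.7860 6.8689 1.0534
50.5483 30.2040 11.6270 2.0814 0.0000
57.7720 41.5108 19.1301 4.1128 0.0000 0.0000
63.5458 50.5483 30.2040 8.1267 0.0000 0.0000 0.0000
68.1608 57.7720 41.5108 16.0580 0.0000 0.0000 0.0000 0.0000
71.8496 63.5458 50.5483 30.2040 0.0000 0.0000 0.0000 0.0000 0.0000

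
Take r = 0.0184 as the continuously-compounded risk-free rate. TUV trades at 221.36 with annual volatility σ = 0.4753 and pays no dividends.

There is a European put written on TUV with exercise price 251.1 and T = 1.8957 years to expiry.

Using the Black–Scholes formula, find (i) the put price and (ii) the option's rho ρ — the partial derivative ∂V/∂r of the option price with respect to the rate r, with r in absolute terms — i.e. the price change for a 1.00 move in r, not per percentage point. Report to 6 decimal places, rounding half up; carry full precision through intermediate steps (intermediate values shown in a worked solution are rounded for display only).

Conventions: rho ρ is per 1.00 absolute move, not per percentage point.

price = 70.608364
ρ = -312.400237

σ√T = 0.4753·√1.8957 = 0.654414
d₁ = (ln(S/K) + (r+σ²/2)T) / (σ√T) = (ln(221.36/251.1) + (0.0184+0.4753²/2)·1.8957) / 0.654414 = (-0.126061 + 0.249010) / 0.654414 = 0.187876
d₂ = d₁ − σ√T = 0.187876 − 0.654414 = -0.466538
e^{−rT} = 0.965720
N(−d₁) = 0.425487,  N(−d₂) = 0.679585
Put price V = K·e^{−rT}·N(−d₂) − S·N(−d₁) = 164.794133 − 94.185769 = 70.608364
ρ = −K·T·e^{−rT}·N(−d₂) = -312.400237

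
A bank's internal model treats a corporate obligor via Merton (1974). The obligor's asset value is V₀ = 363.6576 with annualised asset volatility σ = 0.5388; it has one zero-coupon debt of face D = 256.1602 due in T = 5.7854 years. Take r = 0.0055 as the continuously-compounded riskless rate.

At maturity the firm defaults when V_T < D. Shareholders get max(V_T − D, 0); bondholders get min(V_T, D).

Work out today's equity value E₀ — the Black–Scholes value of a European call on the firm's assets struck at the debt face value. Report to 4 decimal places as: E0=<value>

Apply the equity-as-call identities (strike 256.1602, horizon 5.7854 years):
d₁ = [ln(V₀/D) + (r + σ²/2)T] / (σ√T)
   = [ln(363.6576/256.1602) + (0.0055 + 0.5·0.5388²)·5.7854] / (0.5388·√5.7854)
   = [0.350410 + 0.871586] / 1.295968 = 0.942921
d₂ = d₁ − σ√T = 0.942921 − 1.295968 = -0.353047
N(d₁) = 0.827139,  N(d₂) = 0.362027,  e^(−rT) = 0.968681
E₀ = V₀·N(d₁) − D·e^(−rT)·N(d₂)
   = 363.6576·0.827139 − 256.1602·0.968681·0.362027 = 210.963107

E0=210.9631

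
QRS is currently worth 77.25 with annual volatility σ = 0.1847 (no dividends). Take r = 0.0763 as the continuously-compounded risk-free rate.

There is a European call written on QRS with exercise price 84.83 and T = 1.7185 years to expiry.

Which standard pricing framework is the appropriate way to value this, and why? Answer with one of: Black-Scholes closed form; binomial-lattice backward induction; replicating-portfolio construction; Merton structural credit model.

Key observation: with QRS following a GBM at constant σ and r, the European call struck at 84.83 prices in closed form — nothing here needs a stepwise model or a balance sheet.

framework: Black-Scholes closed form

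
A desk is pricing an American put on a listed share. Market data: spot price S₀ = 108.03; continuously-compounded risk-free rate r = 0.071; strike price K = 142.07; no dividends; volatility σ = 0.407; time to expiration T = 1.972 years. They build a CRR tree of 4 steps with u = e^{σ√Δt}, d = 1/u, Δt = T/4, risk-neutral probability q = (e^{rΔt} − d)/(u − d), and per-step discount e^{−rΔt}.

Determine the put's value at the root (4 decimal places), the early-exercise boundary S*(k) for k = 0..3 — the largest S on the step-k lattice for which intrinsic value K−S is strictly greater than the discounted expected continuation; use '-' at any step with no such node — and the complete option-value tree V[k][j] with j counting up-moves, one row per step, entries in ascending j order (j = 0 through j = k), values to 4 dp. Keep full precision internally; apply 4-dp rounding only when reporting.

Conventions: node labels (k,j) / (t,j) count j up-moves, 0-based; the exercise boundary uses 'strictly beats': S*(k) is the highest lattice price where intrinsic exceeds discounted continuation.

params: Δt=0.49300 u=1.33079 d=0.75143 q=0.49053 e^(-rΔt)=0.96560
t_4 payoffs: 107.6263 81.0704 34.0400 0.0000 0.0000
t_3: node(3,0) S=45.8372 payoff=96.2328 vs cont=91.3459 → 96.2328 [stop]  node(3,1) S=81.1775 payoff=60.8925 vs cont=56.0056 → 60.8925 [stop]  node(3,2) S=143.7650 payoff=0.0000 vs cont=16.7459 → 16.7459 [wait]  node(3,3) S=254.6071 payoff=0.0000 vs cont=0.0000 → 0.0000 [wait]  ⇒ S*(3)=81.1775
t_2: node(2,0) S=60.9996 payoff=81.0704 vs cont=76.1835 → 81.0704 [stop]  node(2,1) S=108.0300 payoff=34.0400 vs cont=37.8878 → 37.8878 [wait]  node(2,2) S=191.3206 payoff=0.0000 vs cont=8.2381 → 8.2381 [wait]  ⇒ S*(2)=60.9996
t_1: node(1,0) S=81.1775 payoff=60.8925 vs cont=57.8281 → 60.8925 [stop]  node(1,1) S=143.7650 payoff=0.0000 vs cont=22.5409 → 22.5409 [wait]  ⇒ S*(1)=81.1775
t_0: node(0,0) S=108.0300 payoff=34.0400 vs cont=40.6325 → 40.6325 [wait]  ⇒ S*(0)=-

price = 40.6325
boundary = - 81.1775 60.9996 81.1775
tree:
40.6325
60.8925 22.5409
81.0704 37.8878 8.2381
96.2328 60.8925 16.7459 0.0000
107.6263 81.0704 34.0400 0.0000 0.0000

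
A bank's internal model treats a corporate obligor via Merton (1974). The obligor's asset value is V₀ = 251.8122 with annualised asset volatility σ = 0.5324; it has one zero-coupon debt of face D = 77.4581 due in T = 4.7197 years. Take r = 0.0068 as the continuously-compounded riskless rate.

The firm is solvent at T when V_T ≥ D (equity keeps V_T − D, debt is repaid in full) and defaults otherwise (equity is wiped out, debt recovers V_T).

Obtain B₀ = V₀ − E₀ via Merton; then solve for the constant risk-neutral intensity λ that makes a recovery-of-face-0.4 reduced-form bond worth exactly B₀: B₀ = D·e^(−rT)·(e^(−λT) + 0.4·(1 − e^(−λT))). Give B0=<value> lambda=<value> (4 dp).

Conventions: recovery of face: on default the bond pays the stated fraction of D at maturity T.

B0=64.1406 lambda=0.0586

Equity is a call on the firm's assets struck at D = 77.4581:
d₁ = [ln(V₀/D) + (r + σ²/2)T] / (σ√T)
   = [ln(251.8122/77.4581) + (0.0068 + 0.5·0.5324²)·4.7197] / (0.5324·√4.7197)
   = [1.178946 + 0.700993] / 1.156632 = 1.625356
d₂ = d₁ − σ√T = 1.625356 − 1.156632 = 0.468724
N(d₁) = 0.947957,  N(d₂) = 0.680367,  e^(−rT) = 0.968416
E₀ = V₀·N(d₁) − D·e^(−rT)·N(d₂)
   = 251.8122·0.947957 − 77.4581·0.968416·0.680367 = 187.671646
B₀ = V₀ − E₀ = 251.8122 − 187.671646 = 64.140554
e^(−λT) = (B₀·e^(rT)/D − 0.4)/(1 − 0.4) = (64.1406·1.032615/77.4581 − 0.4)/0.6 = 0.75845899
λ = −ln(0.75845899)/4.7197 = 0.058577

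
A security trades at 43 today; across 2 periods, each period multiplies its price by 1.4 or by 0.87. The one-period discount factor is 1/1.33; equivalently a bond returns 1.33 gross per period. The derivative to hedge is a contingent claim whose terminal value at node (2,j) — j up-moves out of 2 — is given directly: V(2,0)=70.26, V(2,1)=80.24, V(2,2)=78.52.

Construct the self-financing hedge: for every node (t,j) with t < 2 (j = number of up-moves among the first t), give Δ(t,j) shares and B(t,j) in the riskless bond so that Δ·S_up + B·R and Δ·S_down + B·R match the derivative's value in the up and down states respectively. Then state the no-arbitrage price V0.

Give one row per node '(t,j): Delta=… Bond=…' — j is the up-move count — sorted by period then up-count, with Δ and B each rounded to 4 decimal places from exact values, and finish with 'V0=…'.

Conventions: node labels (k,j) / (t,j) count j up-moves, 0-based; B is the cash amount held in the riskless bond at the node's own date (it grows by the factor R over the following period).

(0,0): Delta=-0.0058 Bond=44.7785
(1,0): Delta=0.5033 Bond=40.5096
(1,1): Delta=-0.0539 Bond=62.4537
V0=44.5306

The replicating-portfolio and risk-neutral prices coincide; use p* = (1.33−0.87)/(1.4−0.87) = 0.8679 for the latter.
At maturity the claim pays: V(2,0)=70.2600, V(2,1)=80.2400, V(2,2)=78.5200
Node (1,0) S=37.4100: V=(p*·80.2400+(1−p*)·70.2600)/1.33=59.3398; Δ=(80.2400−70.2600)/(52.3740−32.5467)=0.5033; B=V−Δ·S=40.5096
Node (1,1) S=60.2000: V=(p*·78.5200+(1−p*)·80.2400)/1.33=59.2084; Δ=(78.5200−80.2400)/(84.2800−52.3740)=-0.0539; B=V−Δ·S=62.4537
Node (0,0) S=43.0000: V=(p*·59.2084+(1−p*)·59.3398)/1.33=44.5306; Δ=(59.2084−59.3398)/(60.2000−37.4100)=-0.0058; B=V−Δ·S=44.7785
As a check, the time-0 holding Δ(0,0)·S0 + B(0,0) comes to 44.5306 — exactly V0.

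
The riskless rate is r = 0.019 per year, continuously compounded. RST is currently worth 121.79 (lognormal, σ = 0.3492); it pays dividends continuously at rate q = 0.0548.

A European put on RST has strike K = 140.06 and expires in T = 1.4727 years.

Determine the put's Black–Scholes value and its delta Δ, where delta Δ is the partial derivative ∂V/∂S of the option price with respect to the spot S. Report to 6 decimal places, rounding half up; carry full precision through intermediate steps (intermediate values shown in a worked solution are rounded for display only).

σ√T = 0.3492·√1.4727 = 0.423771
d₁ = (ln(S/K) + (r−q+σ²/2)T) / (σ√T) = (ln(121.79/140.06) + (0.019−0.0548+0.3492²/2)·1.4727) / 0.423771 = (-0.139773 + 0.037068) / 0.423771 = -0.242358
d₂ = d₁ − σ√T = -0.242358 − 0.423771 = -0.666129
e^{−rT} = 0.972407
e^{−qT} = 0.922467
N(−d₁) = 0.595749,  N(−d₂) = 0.747336
Put price V = K·e^{−rT}·N(−d₂) − S·e^{−qT}·N(−d₁) = 101.783583 − 66.930702 = 34.852881
Δ = −e^{−qT}·N(−d₁) = -0.549558

price = 34.852881
Δ = -0.549558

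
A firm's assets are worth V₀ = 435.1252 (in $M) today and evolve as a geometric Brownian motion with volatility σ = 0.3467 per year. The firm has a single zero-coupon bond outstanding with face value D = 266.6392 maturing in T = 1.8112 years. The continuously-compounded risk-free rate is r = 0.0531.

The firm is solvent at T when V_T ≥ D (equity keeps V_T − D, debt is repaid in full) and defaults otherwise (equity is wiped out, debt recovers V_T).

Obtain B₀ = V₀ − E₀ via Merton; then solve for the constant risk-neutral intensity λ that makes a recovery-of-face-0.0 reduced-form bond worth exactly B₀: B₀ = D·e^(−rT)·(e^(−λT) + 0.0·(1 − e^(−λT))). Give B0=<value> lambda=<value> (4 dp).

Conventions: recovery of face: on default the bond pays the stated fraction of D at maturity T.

Equity is a call on the firm's assets struck at D = 266.6392:
d₁ = [ln(V₀/D) + (r + σ²/2)T] / (σ√T)
   = [ln(435.1252/266.6392) + (0.0531 + 0.5·0.3467²)·1.8112] / (0.3467·√1.8112)
   = [0.489737 + 0.205029] / 0.466592 = 1.489023
d₂ = d₁ − σ√T = 1.489023 − 0.466592 = 1.022432
N(d₁) = 0.931759,  N(d₂) = 0.846712,  e^(−rT) = 0.908305
E₀ = V₀·N(d₁) − D·e^(−rT)·N(d₂)
   = 435.1252·0.931759 − 266.6392·0.908305·0.846712 = 200.367062
B₀ = V₀ − E₀ = 435.1252 − 200.367062 = 234.758138
e^(−λT) = (B₀·e^(rT)/D − 0)/(1 − 0) = (234.7581·1.100951/266.6392 − 0)/1 = 0.96931456
λ = −ln(0.96931456)/1.8112 = 0.017207

B0=234.7581 lambda=0.0172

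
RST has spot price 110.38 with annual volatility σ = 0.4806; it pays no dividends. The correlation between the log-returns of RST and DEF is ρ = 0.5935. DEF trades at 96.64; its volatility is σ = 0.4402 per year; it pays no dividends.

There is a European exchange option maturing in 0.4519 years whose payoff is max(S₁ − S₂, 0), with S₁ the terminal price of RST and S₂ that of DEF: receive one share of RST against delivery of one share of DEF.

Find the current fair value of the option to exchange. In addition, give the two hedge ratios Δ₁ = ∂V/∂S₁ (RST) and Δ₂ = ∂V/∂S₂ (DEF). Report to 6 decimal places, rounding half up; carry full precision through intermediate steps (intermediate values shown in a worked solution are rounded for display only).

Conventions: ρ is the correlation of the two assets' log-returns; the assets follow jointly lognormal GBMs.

exchange price = 19.663351
Δ1 = 0.730603
Δ2 = -0.631007

σ_eff = √(σ₁² + σ₂² − 2ρσ₁σ₂) = √(0.4806² + 0.4402² − 2·0.5935·0.4806·0.4402) = 0.416690
d₁ = (ln(S₁/S₂) + (q₂ − q₁ + σ_eff²/2)T) / (σ_eff√T) = (ln(110.38/96.64) + (0.0 − 0.0 + 0.086815)·0.4519) / 0.280114 = 0.614636
d₂ = d₁ − σ_eff√T = 0.614636 − 0.280114 = 0.334523
N(d₁) = 0.730603,  N(d₂) = 0.631007
V = S₁·e^{−q₁T}·N(d₁) − S₂·e^{−q₂T}·N(d₂) = 80.643913 − 60.980562 = 19.663351
Key observation: pricing in DEF-units makes this a unit-strike call on the ratio S₁/S₂ — the risk-free rate cancels and cannot affect the value.
Δ₁ = e^{−q₁T}·N(d₁) = 0.730603;  Δ₂ = −e^{−q₂T}·N(d₂) = -0.631007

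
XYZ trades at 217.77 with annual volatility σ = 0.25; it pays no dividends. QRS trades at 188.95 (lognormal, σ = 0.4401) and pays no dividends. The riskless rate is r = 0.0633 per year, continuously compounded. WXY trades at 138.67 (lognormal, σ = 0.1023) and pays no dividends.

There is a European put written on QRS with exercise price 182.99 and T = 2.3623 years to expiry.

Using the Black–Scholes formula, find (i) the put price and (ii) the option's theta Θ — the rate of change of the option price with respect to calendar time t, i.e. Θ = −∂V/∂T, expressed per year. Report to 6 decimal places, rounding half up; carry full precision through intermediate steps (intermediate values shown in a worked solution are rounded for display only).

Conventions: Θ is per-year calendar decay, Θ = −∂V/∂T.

price = 31.767596
Θ = -3.713660

σ√T = 0.4401·√2.3623 = 0.676424
d₁ = (ln(S/K) + (r+σ²/2)T) / (σ√T) = (ln(188.95/182.99) + (0.0633+0.4401²/2)·2.3623) / 0.676424 = (0.032051 + 0.378308) / 0.676424 = 0.606660
d₂ = d₁ − σ√T = 0.606660 − 0.676424 = -0.069764
e^{−rT} = 0.861110
N(−d₁) = 0.272038,  N(−d₂) = 0.527809
Put price V = K·e^{−rT}·N(−d₂) − S·N(−d₁) = 83.169246 − 51.401650 = 31.767596
φ(d₁) = (1/√(2π))·e^{−d₁²/2} = 0.331888
Θ = −S·φ(d₁)·σ/(2√T) + r·K·e^{−rT}·N(−d₂) = −8.978273 + 5.264613 = -3.713660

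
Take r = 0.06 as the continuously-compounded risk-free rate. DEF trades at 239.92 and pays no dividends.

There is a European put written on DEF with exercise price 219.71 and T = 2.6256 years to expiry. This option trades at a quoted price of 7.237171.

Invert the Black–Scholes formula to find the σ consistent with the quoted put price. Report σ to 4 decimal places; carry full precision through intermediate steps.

sigma = 0.1839

At σ = 0.1839 the Black–Scholes value reproduces the quote:
σ√T = 0.1839·√2.6256 = 0.297986
d₁ = (ln(S/K) + (r+σ²/2)T) / (σ√T) = (ln(239.92/219.71) + (0.06+0.1839²/2)·2.6256) / 0.297986 = (0.087997 + 0.201934) / 0.297986 = 0.972968
d₂ = d₁ − σ√T = 0.972968 − 0.297986 = 0.674982
e^{−rT} = 0.854246
N(−d₁) = 0.165285,  N(−d₂) = 0.249844
V = K·e^{−rT}·N(−d₂) − S·N(−d₁) = 46.892262 − 39.655091 = 7.237171 (matching the quote); vega is positive throughout, so no other σ reproduces this price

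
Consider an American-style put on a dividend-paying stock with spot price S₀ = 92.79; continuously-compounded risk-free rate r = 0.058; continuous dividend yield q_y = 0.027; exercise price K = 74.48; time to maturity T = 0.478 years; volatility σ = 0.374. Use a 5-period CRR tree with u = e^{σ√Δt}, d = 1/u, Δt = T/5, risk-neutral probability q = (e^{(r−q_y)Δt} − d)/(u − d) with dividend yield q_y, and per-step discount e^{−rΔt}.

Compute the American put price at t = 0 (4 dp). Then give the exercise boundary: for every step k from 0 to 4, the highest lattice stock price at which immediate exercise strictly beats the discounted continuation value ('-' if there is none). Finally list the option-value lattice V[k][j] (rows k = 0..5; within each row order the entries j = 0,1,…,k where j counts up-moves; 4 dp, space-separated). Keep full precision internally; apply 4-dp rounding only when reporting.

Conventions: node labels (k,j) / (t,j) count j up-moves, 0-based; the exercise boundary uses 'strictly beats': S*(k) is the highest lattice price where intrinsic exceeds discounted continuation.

Δt=0.09560  u=1.12259  d=0.89080  q=0.48393  discount=0.99447
step 5 (expiry): payoffs max(K−S,0) = 22.4329 8.8899 0.0000 0.0000 0.0000 0.0000
step 4: (k=4,j=0): S=58.4275, K−S=16.0525, hold=15.7913 ⇒ V=16.0525 exercise | (k=4,j=1): S=73.6308, K−S=0.8492, hold=4.5625 ⇒ V=4.5625 continue | (k=4,j=2): S=92.7900, K−S=0.0000, hold=0.0000 ⇒ V=0.0000 continue | (k=4,j=3): S=116.9346, K−S=0.0000, hold=0.0000 ⇒ V=0.0000 continue | (k=4,j=4): S=147.3618, K−S=0.0000, hold=0.0000 ⇒ V=0.0000 continue  boundary S*=58.4275
step 3: (k=3,j=0): S=65.5901, K−S=8.8899, hold=10.4341 ⇒ V=10.4341 continue | (k=3,j=1): S=82.6571, K−S=0.0000, hold=2.3415 ⇒ V=2.3415 continue | (k=3,j=2): S=104.1651, K−S=0.0000, hold=0.0000 ⇒ V=0.0000 continue | (k=3,j=3): S=131.2696, K−S=0.0000, hold=0.0000 ⇒ V=0.0000 continue  boundary S*=-
step 2: (k=2,j=0): S=73.6308, K−S=0.8492, hold=6.4819 ⇒ V=6.4819 continue | (k=2,j=1): S=92.7900, K−S=0.0000, hold=1.2017 ⇒ V=1.2017 continue | (k=2,j=2): S=116.9346, K−S=0.0000, hold=0.0000 ⇒ V=0.0000 continue  boundary S*=-
step 1: (k=1,j=0): S=82.6571, K−S=0.0000, hold=3.9050 ⇒ V=3.9050 continue | (k=1,j=1): S=104.1651, K−S=0.0000, hold=0.6167 ⇒ V=0.6167 continue  boundary S*=-
step 0: (k=0,j=0): S=92.7900, K−S=0.0000, hold=2.3009 ⇒ V=2.3009 continue  boundary S*=-

price = 2.3009
boundary = - - - - 58.4275
tree:
2.3009
3.9050 0.6167
6.4819 1.2017 0.0000
10.4341 2.3415 0.0000 0.0000
16.0525 4.5625 0.0000 0.0000 0.0000
22.4329 8.8899 0.0000 0.0000 0.0000 0.0000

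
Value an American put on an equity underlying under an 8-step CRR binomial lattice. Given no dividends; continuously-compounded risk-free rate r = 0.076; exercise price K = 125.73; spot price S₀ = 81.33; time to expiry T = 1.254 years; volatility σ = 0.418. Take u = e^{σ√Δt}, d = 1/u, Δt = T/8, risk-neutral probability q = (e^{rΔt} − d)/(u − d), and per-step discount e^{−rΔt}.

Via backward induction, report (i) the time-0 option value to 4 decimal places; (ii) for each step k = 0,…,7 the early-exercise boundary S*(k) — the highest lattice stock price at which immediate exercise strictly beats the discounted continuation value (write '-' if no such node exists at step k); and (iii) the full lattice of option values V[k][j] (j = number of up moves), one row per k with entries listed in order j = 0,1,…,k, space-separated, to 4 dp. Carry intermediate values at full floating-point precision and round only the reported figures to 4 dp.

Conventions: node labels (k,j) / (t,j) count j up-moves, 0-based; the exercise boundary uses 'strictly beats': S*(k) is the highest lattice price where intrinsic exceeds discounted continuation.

Δt=0.15675  u=1.17997  d=0.84748  q=0.49476  discount=0.98816
step 8 (expiry): payoffs max(K−S,0) = 104.0894 95.5990 83.7773 67.3176 44.4000 12.4909 0.0000 0.0000 0.0000
step 7: (k=7,j=0): S=25.5353, K−S=100.1947, hold=98.7057 ⇒ V=100.1947 exercise | (k=7,j=1): S=35.5539, K−S=90.1761, hold=88.6872 ⇒ V=90.1761 exercise | (k=7,j=2): S=49.5031, K−S=76.2269, hold=74.7380 ⇒ V=76.2269 exercise | (k=7,j=3): S=68.9252, K−S=56.8048, hold=55.3159 ⇒ V=56.8048 exercise | (k=7,j=4): S=95.9674, K−S=29.7626, hold=28.2737 ⇒ V=29.7626 exercise | (k=7,j=5): S=133.6193, K−S=0.0000, hold=6.2361 ⇒ V=6.2361 continue | (k=7,j=6): S=186.0435, K−S=0.0000, hold=0.0000 ⇒ V=0.0000 continue | (k=7,j=7): S=259.0360, K−S=0.0000, hold=0.0000 ⇒ V=0.0000 continue  boundary S*=95.9674
step 6: (k=6,j=0): S=30.1310, K−S=95.5990, hold=94.1100 ⇒ V=95.5990 exercise | (k=6,j=1): S=41.9527, K−S=83.7773, hold=82.2884 ⇒ V=83.7773 exercise | (k=6,j=2): S=58.4124, K−S=67.3176, hold=65.8286 ⇒ V=67.3176 exercise | (k=6,j=3): S=81.3300, K−S=44.4000, hold=42.9111 ⇒ V=44.4000 exercise | (k=6,j=4): S=113.2391, K−S=12.4909, hold=17.9080 ⇒ V=17.9080 continue | (k=6,j=5): S=157.6674, K−S=0.0000, hold=3.1134 ⇒ V=3.1134 continue | (k=6,j=6): S=219.5267, K−S=0.0000, hold=0.0000 ⇒ V=0.0000 continue  boundary S*=81.3300
step 5: (k=5,j=0): S=35.5539, K−S=90.1761, hold=88.6872 ⇒ V=90.1761 exercise | (k=5,j=1): S=49.5031, K−S=76.2269, hold=74.7380 ⇒ V=76.2269 exercise | (k=5,j=2): S=68.9252, K−S=56.8048, hold=55.3159 ⇒ V=56.8048 exercise | (k=5,j=3): S=95.9674, K−S=29.7626, hold=30.9221 ⇒ V=30.9221 continue | (k=5,j=4): S=133.6193, K−S=0.0000, hold=10.4628 ⇒ V=10.4628 continue | (k=5,j=5): S=186.0435, K−S=0.0000, hold=1.5544 ⇒ V=1.5544 continue  boundary S*=68.9252
step 4: (k=4,j=0): S=41.9527, K−S=83.7773, hold=82.2884 ⇒ V=83.7773 exercise | (k=4,j=1): S=58.4124, K−S=67.3176, hold=65.8286 ⇒ V=67.3176 exercise | (k=4,j=2): S=81.3300, K−S=44.4000, hold=43.4779 ⇒ V=44.4000 exercise | (k=4,j=3): S=113.2391, K−S=12.4909, hold=20.5533 ⇒ V=20.5533 continue | (k=4,j=4): S=157.6674, K−S=0.0000, hold=5.9835 ⇒ V=5.9835 continue  boundary S*=81.3300
step 3: (k=3,j=0): S=49.5031, K−S=76.2269, hold=74.7380 ⇒ V=76.2269 exercise | (k=3,j=1): S=68.9252, K−S=56.8048, hold=55.3159 ⇒ V=56.8048 exercise | (k=3,j=2): S=95.9674, K−S=29.7626, hold=32.2154 ⇒ V=32.2154 continue | (k=3,j=3): S=133.6193, K−S=0.0000, hold=13.1866 ⇒ V=13.1866 continue  boundary S*=68.9252
step 2: (k=2,j=0): S=58.4124, K−S=67.3176, hold=65.8286 ⇒ V=67.3176 exercise | (k=2,j=1): S=81.3300, K−S=44.4000, hold=44.1102 ⇒ V=44.4000 exercise | (k=2,j=2): S=113.2391, K−S=12.4909, hold=22.5307 ⇒ V=22.5307 continue  boundary S*=81.3300
step 1: (k=1,j=0): S=68.9252, K−S=56.8048, hold=55.3159 ⇒ V=56.8048 exercise | (k=1,j=1): S=95.9674, K−S=29.7626, hold=33.1822 ⇒ V=33.1822 continue  boundary S*=68.9252
step 0: (k=0,j=0): S=81.3300, K−S=44.4000, hold=44.5829 ⇒ V=44.5829 continue  boundary S*=-

price = 44.5829
boundary = - 68.9252 81.3300 68.9252 81.3300 68.9252 81.3300 95.9674
tree:
44.5829
56.8048 33.1822
67.3176 44.4000 22.5307
76.2269 56.8048 32.2154 13.1866
83.7773 67.3176 44.4000 20.5533 5.9835
90.1761 76.2269 56.8048 30.9221 10.4628 1.5544
95.5990 83.7773 67.3176 44.4000 17.9080 3.1134 0.0000
100.1947 90.1761 76.2269 56.8048 29.7626 6.2361 0.0000 0.0000
104.0894 95.5990 83.7773 67.3176 44.4000 12.4909 0.0000 0.0000 0.0000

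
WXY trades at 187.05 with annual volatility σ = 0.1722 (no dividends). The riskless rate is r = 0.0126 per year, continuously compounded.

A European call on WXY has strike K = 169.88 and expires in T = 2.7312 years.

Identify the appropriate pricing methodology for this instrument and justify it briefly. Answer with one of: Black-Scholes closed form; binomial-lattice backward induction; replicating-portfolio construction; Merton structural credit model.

Key observation: the instrument is a plain European call (strike 169.88) on a lognormal asset; the exact continuous-time formula applies directly.

framework: Black-Scholes closed form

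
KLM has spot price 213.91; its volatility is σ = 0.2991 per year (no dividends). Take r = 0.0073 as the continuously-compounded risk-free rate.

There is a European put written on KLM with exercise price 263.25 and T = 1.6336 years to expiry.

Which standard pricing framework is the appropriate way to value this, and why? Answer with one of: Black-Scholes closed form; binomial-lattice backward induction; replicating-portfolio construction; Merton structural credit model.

Key observation: a European-exercise option on KLM struck at 263.25 — a GBM underlying with constant parameters — admits an analytic price: the data contain no early exercise, no discrete tree, no debt structure.

framework: Black-Scholes closed form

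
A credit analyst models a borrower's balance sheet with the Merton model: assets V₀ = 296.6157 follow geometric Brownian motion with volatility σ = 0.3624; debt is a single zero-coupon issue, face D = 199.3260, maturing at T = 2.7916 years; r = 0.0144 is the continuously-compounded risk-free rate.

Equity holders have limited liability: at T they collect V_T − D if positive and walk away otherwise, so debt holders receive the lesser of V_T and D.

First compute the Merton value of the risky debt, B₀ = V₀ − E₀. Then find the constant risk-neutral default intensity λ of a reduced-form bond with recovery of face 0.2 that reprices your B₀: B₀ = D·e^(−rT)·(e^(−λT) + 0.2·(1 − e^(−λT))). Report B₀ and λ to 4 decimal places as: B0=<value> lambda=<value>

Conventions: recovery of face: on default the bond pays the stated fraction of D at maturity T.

With assets at 296.6157 and a single debt payment of 199.3260 at 2.7916 years:
d₁ = [ln(V₀/D) + (r + σ²/2)T] / (σ√T)
   = [ln(296.6157/199.3260) + (0.0144 + 0.5·0.3624²)·2.7916] / (0.3624·√2.7916)
   = [0.397496 + 0.223515] / 0.605501 = 1.025614
d₂ = d₁ − σ√T = 1.025614 − 0.605501 = 0.420113
N(d₁) = 0.847463,  N(d₂) = 0.662799,  e^(−rT) = 0.960598
E₀ = V₀·N(d₁) − D·e^(−rT)·N(d₂)
   = 296.6157·0.847463 − 199.3260·0.960598·0.662799 = 124.463391
B₀ = V₀ − E₀ = 296.6157 − 124.463391 = 172.152309
e^(−λT) = (B₀·e^(rT)/D − 0.2)/(1 − 0.2) = (172.1523·1.041018/199.3260 − 0.2)/0.8 = 0.87387267
λ = −ln(0.87387267)/2.7916 = 0.048295

B0=172.1523 lambda=0.0483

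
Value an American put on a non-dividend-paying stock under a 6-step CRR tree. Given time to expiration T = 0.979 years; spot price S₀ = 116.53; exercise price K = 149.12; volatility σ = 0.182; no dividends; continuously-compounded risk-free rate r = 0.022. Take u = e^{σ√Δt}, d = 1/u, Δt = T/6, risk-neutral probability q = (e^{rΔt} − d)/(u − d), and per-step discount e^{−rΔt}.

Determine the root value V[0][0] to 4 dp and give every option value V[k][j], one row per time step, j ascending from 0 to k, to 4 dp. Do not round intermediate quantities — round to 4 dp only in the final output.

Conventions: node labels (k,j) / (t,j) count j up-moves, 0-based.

price = 32.5900
tree:
32.5900
40.8496 24.2590
48.5238 32.5900 16.3002
55.6540 40.8496 23.7003 9.1932
62.2788 48.5238 32.5900 15.1718 3.4233
68.4341 55.6540 40.8496 23.7003 6.9555 0.0000
74.1530 62.2788 48.5238 32.5900 14.1325 0.0000 0.0000

params: Δt=0.16317 u=1.07629 d=0.92912 q=0.50606 e^(-rΔt)=0.99642
t_6 payoffs: 74.1530 62.2788 48.5238 32.5900 14.1325 0.0000 0.0000
k=5: node(5,0) S=80.6859 payoff=68.4341 vs cont=67.8997 → 68.4341 [stop]  node(5,1) S=93.4660 payoff=55.6540 vs cont=55.1196 → 55.6540 [stop]  node(5,2) S=108.2704 payoff=40.8496 vs cont=40.3153 → 40.8496 [stop]  node(5,3) S=125.4197 payoff=23.7003 vs cont=23.1660 → 23.7003 [stop]  node(5,4) S=145.2853 payoff=3.8347 vs cont=6.9555 → 6.9555 [wait]  node(5,5) S=168.2975 payoff=0.0000 vs cont=0.0000 → 0.0000 [wait]
k=4: node(4,0) S=86.8412 payoff=62.2788 vs cont=61.7445 → 62.2788 [stop]  node(4,1) S=100.5962 payoff=48.5238 vs cont=47.9894 → 48.5238 [stop]  node(4,2) S=116.5300 payoff=32.5900 vs cont=32.0557 → 32.5900 [stop]  node(4,3) S=134.9875 payoff=14.1325 vs cont=15.1718 → 15.1718 [wait]  node(4,4) S=156.3686 payoff=0.0000 vs cont=3.4233 → 3.4233 [wait]
k=3: node(3,0) S=93.4660 payoff=55.6540 vs cont=55.1196 → 55.6540 [stop]  node(3,1) S=108.2704 payoff=40.8496 vs cont=40.3153 → 40.8496 [stop]  node(3,2) S=125.4197 payoff=23.7003 vs cont=23.6901 → 23.7003 [stop]  node(3,3) S=145.2853 payoff=3.8347 vs cont=9.1932 → 9.1932 [wait]
k=2: node(2,0) S=100.5962 payoff=48.5238 vs cont=47.9894 → 48.5238 [stop]  node(2,1) S=116.5300 payoff=32.5900 vs cont=32.0557 → 32.5900 [stop]  node(2,2) S=134.9875 payoff=14.1325 vs cont=16.3002 → 16.3002 [wait]
k=1: node(1,0) S=108.2704 payoff=40.8496 vs cont=40.3153 → 40.8496 [stop]  node(1,1) S=125.4197 payoff=23.7003 vs cont=24.2590 → 24.2590 [wait]
k=0: node(0,0) S=116.5300 payoff=32.5900 vs cont=32.3374 → 32.5900 [stop]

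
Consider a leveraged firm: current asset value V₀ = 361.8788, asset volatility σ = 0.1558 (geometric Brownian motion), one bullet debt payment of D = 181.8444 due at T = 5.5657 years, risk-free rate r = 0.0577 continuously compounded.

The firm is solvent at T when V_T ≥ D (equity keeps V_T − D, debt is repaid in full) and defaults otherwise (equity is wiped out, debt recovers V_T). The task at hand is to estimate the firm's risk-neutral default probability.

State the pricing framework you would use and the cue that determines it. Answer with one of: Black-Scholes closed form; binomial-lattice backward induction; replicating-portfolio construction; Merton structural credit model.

framework: Merton structural credit model

Key observation: the question is about default risk generated by asset-value dynamics against a debt face of 181.8444 — the structural framework prices exactly that.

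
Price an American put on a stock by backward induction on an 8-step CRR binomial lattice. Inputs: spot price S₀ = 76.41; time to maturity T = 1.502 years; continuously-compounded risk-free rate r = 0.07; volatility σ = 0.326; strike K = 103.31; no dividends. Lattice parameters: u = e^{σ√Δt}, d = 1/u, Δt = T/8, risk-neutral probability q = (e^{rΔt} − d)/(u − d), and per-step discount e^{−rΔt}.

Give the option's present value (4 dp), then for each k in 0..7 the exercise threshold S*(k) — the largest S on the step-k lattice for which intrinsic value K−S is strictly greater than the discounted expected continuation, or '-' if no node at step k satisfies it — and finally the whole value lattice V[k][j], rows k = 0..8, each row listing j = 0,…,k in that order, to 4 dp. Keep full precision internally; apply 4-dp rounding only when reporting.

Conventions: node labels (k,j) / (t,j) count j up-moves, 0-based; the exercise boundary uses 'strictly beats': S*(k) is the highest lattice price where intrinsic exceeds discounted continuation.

Δt=0.18775, u=1.15172, d=0.86827, q=0.51142, disc=e^(-rΔt)=0.98694
k=8 terminal: V=max(K-S,0) → 78.6283 70.5707 59.8827 45.7055 26.9000 1.9553 0.0000 0.0000 0.0000
k=7: j=0 S=28.4265 intr=74.8835 cont=73.5347 V=74.8835[EX]; j=1 S=37.7065 intr=65.6035 cont=64.2546 V=65.6035[EX]; j=2 S=50.0161 intr=53.2939 cont=51.9450 V=53.2939[EX]; j=3 S=66.3443 intr=36.9657 cont=35.6169 V=36.9657[EX]; j=4 S=88.0029 intr=15.3071 cont=13.9582 V=15.3071[EX]; j=5 S=116.7322 intr=0.0000 cont=0.9429 V=0.9429[hold]; j=6 S=154.8404 intr=0.0000 cont=0.0000 V=0.0000[hold]; j=7 S=205.3893 intr=0.0000 cont=0.0000 V=0.0000[hold]  S*(7)=88.0029
k=6: j=0 S=32.7393 intr=70.5707 cont=69.2218 V=70.5707[EX]; j=1 S=43.4273 intr=59.8827 cont=58.5338 V=59.8827[EX]; j=2 S=57.6045 intr=45.7055 cont=44.3566 V=45.7055[EX]; j=3 S=76.4100 intr=26.9000 cont=25.5511 V=26.9000[EX]; j=4 S=101.3547 intr=1.9553 cont=7.8571 V=7.8571[hold]; j=5 S=134.4427 intr=0.0000 cont=0.4547 V=0.4547[hold]; j=6 S=178.3327 intr=0.0000 cont=0.0000 V=0.0000[hold]  S*(6)=76.4100
k=5: j=0 S=37.7065 intr=65.6035 cont=64.2546 V=65.6035[EX]; j=1 S=50.0161 intr=53.2939 cont=51.9450 V=53.2939[EX]; j=2 S=66.3443 intr=36.9657 cont=35.6169 V=36.9657[EX]; j=3 S=88.0029 intr=15.3071 cont=16.9371 V=16.9371[hold]; j=4 S=116.7322 intr=0.0000 cont=4.0182 V=4.0182[hold]; j=5 S=154.8404 intr=0.0000 cont=0.2192 V=0.2192[hold]  S*(5)=66.3443
k=4: j=0 S=43.4273 intr=59.8827 cont=58.5338 V=59.8827[EX]; j=1 S=57.6045 intr=45.7055 cont=44.3566 V=45.7055[EX]; j=2 S=76.4100 intr=26.9000 cont=26.3738 V=26.9000[EX]; j=3 S=101.3547 intr=1.9553 cont=10.1953 V=10.1953[hold]; j=4 S=134.4427 intr=0.0000 cont=2.0482 V=2.0482[hold]  S*(4)=76.4100
k=3: j=0 S=50.0161 intr=53.2939 cont=51.9450 V=53.2939[EX]; j=1 S=66.3443 intr=36.9657 cont=35.6169 V=36.9657[EX]; j=2 S=88.0029 intr=15.3071 cont=18.1172 V=18.1172[hold]; j=3 S=116.7322 intr=0.0000 cont=5.9500 V=5.9500[hold]  S*(3)=66.3443
k=2: j=0 S=57.6045 intr=45.7055 cont=44.3566 V=45.7055[EX]; j=1 S=76.4100 intr=26.9000 cont=26.9695 V=26.9695[hold]; j=2 S=101.3547 intr=1.9553 cont=11.7394 V=11.7394[hold]  S*(2)=57.6045
k=1: j=0 S=66.3443 intr=36.9657 cont=35.6520 V=36.9657[EX]; j=1 S=88.0029 intr=15.3071 cont=18.9302 V=18.9302[hold]  S*(1)=66.3443
k=0: j=0 S=76.4100 intr=26.9000 cont=27.3798 V=27.3798[hold]  S*(0)=-

price = 27.3798
boundary = - 66.3443 57.6045 66.3443 76.4100 66.3443 76.4100 88.0029
tree:
27.3798
36.9657 18.9302
45.7055 26.9695 11.7394
53.2939 36.9657 18.1172 5.9500
59.8827 45.7055 26.9000 10.1953 2.0482
65.6035 53.2939 36.9657 16.9371 4.0182 0.2192
70.5707 59.8827 45.7055 26.9000 7.8571 0.4547 0.0000
74.8835 65.6035 53.2939 36.9657 15.3071 0.9429 0.0000 0.0000
78.6283 70.5707 59.8827 45.7055 26.9000 1.9553 0.0000 0.0000 0.0000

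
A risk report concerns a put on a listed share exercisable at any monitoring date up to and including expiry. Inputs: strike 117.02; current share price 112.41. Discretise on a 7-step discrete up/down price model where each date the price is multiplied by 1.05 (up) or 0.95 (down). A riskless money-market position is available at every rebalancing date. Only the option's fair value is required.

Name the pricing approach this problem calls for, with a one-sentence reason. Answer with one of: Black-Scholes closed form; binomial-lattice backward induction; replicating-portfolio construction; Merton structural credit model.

framework: binomial-lattice backward induction

Key observation: the put (strike 117.02 on spot 112.41) is American-style on a 7-step discrete price model, so the early-exercise decision at every node requires stepwise backward valuation — a closed form cannot price the exercise right.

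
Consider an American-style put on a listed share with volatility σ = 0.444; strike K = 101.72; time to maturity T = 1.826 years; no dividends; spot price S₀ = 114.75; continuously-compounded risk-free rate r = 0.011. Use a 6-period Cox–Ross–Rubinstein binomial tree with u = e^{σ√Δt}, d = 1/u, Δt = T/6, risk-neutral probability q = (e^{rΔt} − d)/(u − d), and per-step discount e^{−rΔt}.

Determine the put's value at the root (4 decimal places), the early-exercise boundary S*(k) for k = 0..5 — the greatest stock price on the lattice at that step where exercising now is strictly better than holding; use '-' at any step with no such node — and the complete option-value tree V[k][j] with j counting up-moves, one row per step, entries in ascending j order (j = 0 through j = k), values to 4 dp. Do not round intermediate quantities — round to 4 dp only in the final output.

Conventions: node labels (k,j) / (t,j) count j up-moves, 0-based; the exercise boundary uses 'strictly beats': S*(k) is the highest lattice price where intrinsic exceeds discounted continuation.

price = 18.9491
boundary = - - - - 43.0775 55.0333
tree:
18.9491
26.6344 9.5392
36.2204 14.9202 2.9229
47.2718 22.7568 5.2921 0.0000
58.6425 33.4943 9.5820 0.0000 0.0000
68.0010 46.6867 17.3492 0.0000 0.0000 0.0000
75.3264 58.6425 31.4125 0.0000 0.0000 0.0000 0.0000

Δt=0.30433, u=1.27754, d=0.78275, q=0.44585, disc=e^(-rΔt)=0.99666
k=6 terminal: V=max(K-S,0) → 75.3264 58.6425 31.4125 0.0000 0.0000 0.0000 0.0000
k=5: j=0 S=33.7190 intr=68.0010 cont=67.6610 V=68.0010[EX]; j=1 S=55.0333 intr=46.6867 cont=46.3467 V=46.6867[EX]; j=2 S=89.8208 intr=11.8992 cont=17.3492 V=17.3492[hold]; j=3 S=146.5981 intr=0.0000 cont=0.0000 V=0.0000[hold]; j=4 S=239.2652 intr=0.0000 cont=0.0000 V=0.0000[hold]; j=5 S=390.5087 intr=0.0000 cont=0.0000 V=0.0000[hold]  S*(5)=55.0333
k=4: j=0 S=43.0775 intr=58.6425 cont=58.3026 V=58.6425[EX]; j=1 S=70.3075 intr=31.4125 cont=33.4943 V=33.4943[hold]; j=2 S=114.7500 intr=0.0000 cont=9.5820 V=9.5820[hold]; j=3 S=187.2854 intr=0.0000 cont=0.0000 V=0.0000[hold]; j=4 S=305.6716 intr=0.0000 cont=0.0000 V=0.0000[hold]  S*(4)=43.0775
k=3: j=0 S=55.0333 intr=46.6867 cont=47.2718 V=47.2718[hold]; j=1 S=89.8208 intr=11.8992 cont=22.7568 V=22.7568[hold]; j=2 S=146.5981 intr=0.0000 cont=5.2921 V=5.2921[hold]; j=3 S=239.2652 intr=0.0000 cont=0.0000 V=0.0000[hold]  S*(3)=-
k=2: j=0 S=70.3075 intr=31.4125 cont=36.2204 V=36.2204[hold]; j=1 S=114.7500 intr=0.0000 cont=14.9202 V=14.9202[hold]; j=2 S=187.2854 intr=0.0000 cont=2.9229 V=2.9229[hold]  S*(2)=-
k=1: j=0 S=89.8208 intr=11.8992 cont=26.6344 V=26.6344[hold]; j=1 S=146.5981 intr=0.0000 cont=9.5392 V=9.5392[hold]  S*(1)=-
k=0: j=0 S=114.7500 intr=0.0000 cont=18.9491 V=18.9491[hold]  S*(0)=-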